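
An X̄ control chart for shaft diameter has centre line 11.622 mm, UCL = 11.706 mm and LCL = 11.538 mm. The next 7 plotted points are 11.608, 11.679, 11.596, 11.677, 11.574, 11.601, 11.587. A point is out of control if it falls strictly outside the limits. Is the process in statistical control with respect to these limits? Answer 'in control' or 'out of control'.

in control

All 7 points lie within [11.538, 11.706].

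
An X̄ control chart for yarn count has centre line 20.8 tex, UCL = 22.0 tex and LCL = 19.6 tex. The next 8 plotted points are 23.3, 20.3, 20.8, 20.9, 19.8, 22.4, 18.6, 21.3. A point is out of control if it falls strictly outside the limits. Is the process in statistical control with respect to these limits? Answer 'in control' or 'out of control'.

out of control

Compare each point to [19.6, 22.0]: sample 1 = 23.3 > UCL; sample 6 = 22.4 > UCL; sample 7 = 18.6 < LCL.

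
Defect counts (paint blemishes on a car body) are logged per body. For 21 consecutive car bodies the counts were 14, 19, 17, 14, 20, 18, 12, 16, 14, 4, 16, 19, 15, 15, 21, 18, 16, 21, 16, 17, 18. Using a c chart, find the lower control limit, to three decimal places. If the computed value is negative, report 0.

4.119

c̄ = (14 + 19 + 17 + 14 + 20 + 18 + 12 + 16 + 14 + 4 + 16 + 19 + 15 + 15 + 21 + 18 + 16 + 21 + 16 + 17 + 18) / 21 = 340 / 21 = 16.1905
LCL = c̄ − 3√c̄ = 16.1905 − 3 × 4.0237 = 4.1193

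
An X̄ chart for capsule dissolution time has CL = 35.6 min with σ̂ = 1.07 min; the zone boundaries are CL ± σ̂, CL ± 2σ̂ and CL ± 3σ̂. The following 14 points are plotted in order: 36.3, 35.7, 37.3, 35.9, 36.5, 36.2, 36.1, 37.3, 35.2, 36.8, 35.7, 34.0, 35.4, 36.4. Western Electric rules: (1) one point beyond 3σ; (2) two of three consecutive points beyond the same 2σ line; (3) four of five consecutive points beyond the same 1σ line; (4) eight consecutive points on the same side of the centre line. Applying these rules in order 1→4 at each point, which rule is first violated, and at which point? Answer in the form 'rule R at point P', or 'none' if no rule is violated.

Zone of each point (C = within 1σ̂, B = 1σ̂–2σ̂, A = 2σ̂–3σ̂, * = beyond 3σ̂; sign = side of CL): 1:+C, 2:+C, 3:+B, 4:+C, 5:+C, 6:+C, 7:+C, 8:+B, 9:-C, 10:+B, 11:+C, 12:-B, 13:-C, 14:+C
Rule 4 (eight consecutive points on the same side of the centre line) is satisfied at point 8.

rule 4 at point 8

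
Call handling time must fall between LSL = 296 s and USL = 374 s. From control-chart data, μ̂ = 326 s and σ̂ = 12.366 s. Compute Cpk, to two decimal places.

Cpu = (USL − μ̂) / (3σ̂) = (374 − 326) / (3 × 12.366) = 1.2939; Cpl = (μ̂ − LSL) / (3σ̂) = (326 − 296) / (3 × 12.366) = 0.8087; Cpk = min(Cpu, Cpl) = 0.8087

0.81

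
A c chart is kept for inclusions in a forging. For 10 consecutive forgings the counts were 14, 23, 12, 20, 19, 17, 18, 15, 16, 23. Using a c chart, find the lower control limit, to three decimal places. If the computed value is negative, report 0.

c̄ = (14 + 23 + 12 + 20 + 19 + 17 + 18 + 15 + 16 + 23) / 10 = 177 / 10 = 17.7000
LCL = c̄ − 3√c̄ = 17.7000 − 3 × 4.2071 = 5.0786

5.079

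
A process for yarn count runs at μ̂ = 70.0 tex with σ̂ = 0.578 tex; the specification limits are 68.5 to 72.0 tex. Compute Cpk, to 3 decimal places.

0.865

Cpu = (USL − μ̂) / (3σ̂) = (72.0 − 70.0) / (3 × 0.578) = 1.1534; Cpl = (μ̂ − LSL) / (3σ̂) = (70.0 − 68.5) / (3 × 0.578) = 0.8651; Cpk = min(Cpu, Cpl) = 0.8651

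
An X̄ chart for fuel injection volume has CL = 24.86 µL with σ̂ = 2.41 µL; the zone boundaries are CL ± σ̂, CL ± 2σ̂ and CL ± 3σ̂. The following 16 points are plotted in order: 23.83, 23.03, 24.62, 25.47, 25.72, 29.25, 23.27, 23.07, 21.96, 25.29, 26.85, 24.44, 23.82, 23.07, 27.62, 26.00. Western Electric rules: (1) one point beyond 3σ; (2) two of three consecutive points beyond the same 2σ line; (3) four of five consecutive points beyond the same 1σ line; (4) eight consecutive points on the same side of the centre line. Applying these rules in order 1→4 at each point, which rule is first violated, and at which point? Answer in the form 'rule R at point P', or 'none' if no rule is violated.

none

Zone of each point (C = within 1σ̂, B = 1σ̂–2σ̂, A = 2σ̂–3σ̂, * = beyond 3σ̂; sign = side of CL): 1:-C, 2:-C, 3:-C, 4:+C, 5:+C, 6:+B, 7:-C, 8:-C, 9:-B, 10:+C, 11:+C, 12:-C, 13:-C, 14:-C, 15:+B, 16:+C
No rule fires across all 16 points.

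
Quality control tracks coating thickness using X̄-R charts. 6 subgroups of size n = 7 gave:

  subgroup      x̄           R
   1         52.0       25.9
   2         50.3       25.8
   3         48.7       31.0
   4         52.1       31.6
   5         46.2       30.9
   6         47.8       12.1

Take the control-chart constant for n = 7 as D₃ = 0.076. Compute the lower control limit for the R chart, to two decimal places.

R̄ = (25.9 + 25.8 + 31.0 + 31.6 + 30.9 + 12.1) / 6 = 157.3000 / 6 = 26.2167
LCL_R = D₃·R̄ = 0.076 × 26.2167 = 1.9925

1.99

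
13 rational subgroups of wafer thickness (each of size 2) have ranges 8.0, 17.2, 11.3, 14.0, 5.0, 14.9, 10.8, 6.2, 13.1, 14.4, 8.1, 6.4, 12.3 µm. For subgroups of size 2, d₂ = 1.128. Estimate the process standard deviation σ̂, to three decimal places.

9.663

R̄ = (8.0 + 17.2 + 11.3 + 14.0 + 5.0 + 14.9 + 10.8 + 6.2 + 13.1 + 14.4 + 8.1 + 6.4 + 12.3) / 13 = 10.9000
σ̂ = R̄ / d₂ = 10.9000 / 1.128 = 9.6631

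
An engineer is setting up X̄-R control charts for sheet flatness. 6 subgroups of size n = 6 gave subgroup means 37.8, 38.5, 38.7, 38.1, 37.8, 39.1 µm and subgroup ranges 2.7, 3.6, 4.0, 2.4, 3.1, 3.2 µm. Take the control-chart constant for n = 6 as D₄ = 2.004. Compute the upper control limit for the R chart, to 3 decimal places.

6.346

R̄ = (2.7 + 3.6 + 4.0 + 2.4 + 3.1 + 3.2) / 6 = 19.0000 / 6 = 3.1667
UCL_R = D₄·R̄ = 2.004 × 3.1667 = 6.3460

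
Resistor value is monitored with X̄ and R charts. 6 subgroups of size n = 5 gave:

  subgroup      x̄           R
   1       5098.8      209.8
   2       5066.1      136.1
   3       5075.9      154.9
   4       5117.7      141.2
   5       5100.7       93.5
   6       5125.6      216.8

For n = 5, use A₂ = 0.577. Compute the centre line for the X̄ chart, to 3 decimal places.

5097.467

X̄̄ = (5098.8 + 5066.1 + 5075.9 + 5117.7 + 5100.7 + 5125.6) / 6 = 30584.8000 / 6 = 5097.4667
CL = X̄̄ = 5097.4667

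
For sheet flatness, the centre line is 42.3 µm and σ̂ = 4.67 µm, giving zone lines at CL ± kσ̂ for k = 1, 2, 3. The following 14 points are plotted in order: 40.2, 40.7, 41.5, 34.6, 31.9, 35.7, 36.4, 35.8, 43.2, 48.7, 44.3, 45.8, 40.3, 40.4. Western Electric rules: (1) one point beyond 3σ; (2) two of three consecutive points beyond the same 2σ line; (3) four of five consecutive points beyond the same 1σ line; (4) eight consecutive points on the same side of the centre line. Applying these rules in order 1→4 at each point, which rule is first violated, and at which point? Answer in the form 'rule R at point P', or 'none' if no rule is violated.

Zone of each point (C = within 1σ̂, B = 1σ̂–2σ̂, A = 2σ̂–3σ̂, * = beyond 3σ̂; sign = side of CL): 1:-C, 2:-C, 3:-C, 4:-B, 5:-A, 6:-B, 7:-B, 8:-B, 9:+C, 10:+B, 11:+C, 12:+C, 13:-C, 14:-C
Rule 3 (four of five consecutive points beyond the same 1σ limit) is satisfied at point 7.

rule 3 at point 7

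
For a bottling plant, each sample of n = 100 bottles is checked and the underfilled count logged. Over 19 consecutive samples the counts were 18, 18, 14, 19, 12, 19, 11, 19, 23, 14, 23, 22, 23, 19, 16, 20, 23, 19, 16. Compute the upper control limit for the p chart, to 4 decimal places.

p̄ = Σdᵢ / (k·n) = 348 / (19 × 100) = 0.18316
UCL = p̄ + 3·√(p̄(1−p̄)/n) = 0.18316 + 3 × √(0.18316×0.81684/100) = 0.18316 + 3 × 0.03868 = 0.29920

0.2992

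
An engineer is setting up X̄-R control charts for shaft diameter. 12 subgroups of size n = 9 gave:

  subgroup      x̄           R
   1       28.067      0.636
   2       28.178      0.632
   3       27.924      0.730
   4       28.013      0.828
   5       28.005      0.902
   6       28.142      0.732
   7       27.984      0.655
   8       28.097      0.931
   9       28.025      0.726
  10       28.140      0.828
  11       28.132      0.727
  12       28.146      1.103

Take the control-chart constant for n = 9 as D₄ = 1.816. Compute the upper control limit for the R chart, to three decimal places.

R̄ = (0.636 + 0.632 + 0.730 + 0.828 + 0.902 + 0.732 + 0.655 + 0.931 + 0.726 + 0.828 + 0.727 + 1.103) / 12 = 9.4300 / 12 = 0.7858
UCL_R = D₄·R̄ = 1.816 × 0.7858 = 1.4271

1.427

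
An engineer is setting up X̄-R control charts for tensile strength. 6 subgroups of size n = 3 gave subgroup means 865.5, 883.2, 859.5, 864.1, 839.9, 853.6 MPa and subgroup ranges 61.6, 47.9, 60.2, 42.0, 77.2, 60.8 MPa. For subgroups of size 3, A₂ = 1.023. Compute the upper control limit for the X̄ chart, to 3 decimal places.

X̄̄ = (865.5 + 883.2 + 859.5 + 864.1 + 839.9 + 853.6) / 6 = 5165.8000 / 6 = 860.9667
R̄ = (61.6 + 47.9 + 60.2 + 42.0 + 77.2 + 60.8) / 6 = 349.7000 / 6 = 58.2833
UCL = X̄̄ + A₂·R̄ = 860.9667 + 1.023 × 58.2833 = 920.5905

920.591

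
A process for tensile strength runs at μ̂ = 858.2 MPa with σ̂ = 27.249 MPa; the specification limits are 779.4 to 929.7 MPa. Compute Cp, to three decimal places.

0.919

Cp = (USL − LSL) / (6σ̂) = (929.7 − 779.4) / (6 × 27.249) = 150.3000 / 163.4940 = 0.9193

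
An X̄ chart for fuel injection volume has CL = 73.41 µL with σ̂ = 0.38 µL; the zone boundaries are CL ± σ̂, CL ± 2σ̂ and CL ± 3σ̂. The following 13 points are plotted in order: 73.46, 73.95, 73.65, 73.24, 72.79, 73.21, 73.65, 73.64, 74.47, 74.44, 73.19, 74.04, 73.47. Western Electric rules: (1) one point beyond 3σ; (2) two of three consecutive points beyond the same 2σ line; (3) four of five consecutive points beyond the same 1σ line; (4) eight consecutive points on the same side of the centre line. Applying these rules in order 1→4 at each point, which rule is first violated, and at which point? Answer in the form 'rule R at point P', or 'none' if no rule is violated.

Zone of each point (C = within 1σ̂, B = 1σ̂–2σ̂, A = 2σ̂–3σ̂, * = beyond 3σ̂; sign = side of CL): 1:+C, 2:+B, 3:+C, 4:-C, 5:-B, 6:-C, 7:+C, 8:+C, 9:+A, 10:+A, 11:-C, 12:+B, 13:+C
Rule 2 (two of three consecutive points beyond the same 2σ limit) is satisfied at point 10.

rule 2 at point 10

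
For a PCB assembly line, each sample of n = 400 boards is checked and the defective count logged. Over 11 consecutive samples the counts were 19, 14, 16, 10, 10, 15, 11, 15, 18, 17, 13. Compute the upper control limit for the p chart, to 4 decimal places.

0.0638

p̄ = Σdᵢ / (k·n) = 158 / (11 × 400) = 0.03591
UCL = p̄ + 3·√(p̄(1−p̄)/n) = 0.03591 + 3 × √(0.03591×0.96409/400) = 0.03591 + 3 × 0.00930 = 0.06382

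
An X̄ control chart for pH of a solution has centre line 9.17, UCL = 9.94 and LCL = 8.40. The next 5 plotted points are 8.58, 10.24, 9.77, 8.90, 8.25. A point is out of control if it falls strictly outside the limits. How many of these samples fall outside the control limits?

2

Compare each point to [8.40, 9.94]: sample 2 = 10.24 > UCL; sample 5 = 8.25 < LCL.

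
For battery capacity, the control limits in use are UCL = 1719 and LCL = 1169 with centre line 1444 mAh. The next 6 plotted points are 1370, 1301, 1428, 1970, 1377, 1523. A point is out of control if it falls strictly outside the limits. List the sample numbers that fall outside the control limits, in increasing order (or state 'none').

4

Compare each point to [1169, 1719]: sample 4 = 1970 > UCL.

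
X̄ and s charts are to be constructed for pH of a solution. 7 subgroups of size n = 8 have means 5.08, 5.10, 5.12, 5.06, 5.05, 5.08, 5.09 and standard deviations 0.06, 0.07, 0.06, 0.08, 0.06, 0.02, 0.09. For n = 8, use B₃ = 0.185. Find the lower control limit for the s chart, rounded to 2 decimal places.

s̄ = (0.06 + 0.07 + 0.06 + 0.08 + 0.06 + 0.02 + 0.09) / 7 = 0.0629
LCL_s = B₃·s̄ = 0.185 × 0.0629 = 0.0116

0.01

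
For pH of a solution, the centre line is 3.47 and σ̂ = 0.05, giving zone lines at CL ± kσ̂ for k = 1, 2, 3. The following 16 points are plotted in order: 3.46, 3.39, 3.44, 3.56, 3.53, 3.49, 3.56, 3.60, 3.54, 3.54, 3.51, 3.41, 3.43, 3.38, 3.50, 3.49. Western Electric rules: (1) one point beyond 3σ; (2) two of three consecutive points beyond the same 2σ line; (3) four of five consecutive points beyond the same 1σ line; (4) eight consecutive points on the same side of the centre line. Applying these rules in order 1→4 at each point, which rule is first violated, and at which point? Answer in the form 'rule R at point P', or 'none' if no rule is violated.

rule 3 at point 8

Zone of each point (C = within 1σ̂, B = 1σ̂–2σ̂, A = 2σ̂–3σ̂, * = beyond 3σ̂; sign = side of CL): 1:-C, 2:-B, 3:-C, 4:+B, 5:+B, 6:+C, 7:+B, 8:+A, 9:+B, 10:+B, 11:+C, 12:-B, 13:-C, 14:-B, 15:+C, 16:+C
Rule 3 (four of five consecutive points beyond the same 1σ limit) is satisfied at point 8.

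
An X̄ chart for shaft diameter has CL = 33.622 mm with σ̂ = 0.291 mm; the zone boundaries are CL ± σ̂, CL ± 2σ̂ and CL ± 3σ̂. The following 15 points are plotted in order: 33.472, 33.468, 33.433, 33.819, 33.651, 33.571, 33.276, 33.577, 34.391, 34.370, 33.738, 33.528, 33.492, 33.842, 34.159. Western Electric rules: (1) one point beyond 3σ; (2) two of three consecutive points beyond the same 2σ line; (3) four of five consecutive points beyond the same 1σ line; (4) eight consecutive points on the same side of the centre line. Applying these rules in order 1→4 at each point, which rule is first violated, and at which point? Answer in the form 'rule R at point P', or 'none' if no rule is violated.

Zone of each point (C = within 1σ̂, B = 1σ̂–2σ̂, A = 2σ̂–3σ̂, * = beyond 3σ̂; sign = side of CL): 1:-C, 2:-C, 3:-C, 4:+C, 5:+C, 6:-C, 7:-B, 8:-C, 9:+A, 10:+A, 11:+C, 12:-C, 13:-C, 14:+C, 15:+B
Rule 2 (two of three consecutive points beyond the same 2σ limit) is satisfied at point 10.

rule 2 at point 10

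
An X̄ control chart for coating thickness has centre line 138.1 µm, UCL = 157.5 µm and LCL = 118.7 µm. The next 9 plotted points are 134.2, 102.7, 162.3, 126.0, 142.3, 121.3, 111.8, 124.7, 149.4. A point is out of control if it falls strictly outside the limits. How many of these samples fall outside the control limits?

Compare each point to [118.7, 157.5]: sample 2 = 102.7 < LCL; sample 3 = 162.3 > UCL; sample 7 = 111.8 < LCL.

3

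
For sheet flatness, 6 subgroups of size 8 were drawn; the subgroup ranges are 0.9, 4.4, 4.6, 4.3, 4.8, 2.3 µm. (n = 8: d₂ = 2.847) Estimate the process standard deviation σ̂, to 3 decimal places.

1.247

R̄ = (0.9 + 4.4 + 4.6 + 4.3 + 4.8 + 2.3) / 6 = 3.5500
σ̂ = R̄ / d₂ = 3.5500 / 2.847 = 1.2469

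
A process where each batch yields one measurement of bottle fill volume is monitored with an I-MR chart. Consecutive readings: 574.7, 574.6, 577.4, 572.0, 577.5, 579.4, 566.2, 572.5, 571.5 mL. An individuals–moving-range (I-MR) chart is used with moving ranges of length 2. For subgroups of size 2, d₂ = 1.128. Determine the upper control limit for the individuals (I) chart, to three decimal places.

586.012

X̄ = (574.7 + 574.6 + 577.4 + 572.0 + 577.5 + 579.4 + 566.2 + 572.5 + 571.5) / 9 = 573.9778
Moving ranges: 0.1, 2.8, 5.4, 5.5, 1.9, 13.2, 6.3, 1.0; M̄R̄ = 36.2000 / 8 = 4.5250
UCL = X̄ + 3·M̄R̄/d₂ = 573.9778 + 3 × 4.5250 / 1.128 = 586.0124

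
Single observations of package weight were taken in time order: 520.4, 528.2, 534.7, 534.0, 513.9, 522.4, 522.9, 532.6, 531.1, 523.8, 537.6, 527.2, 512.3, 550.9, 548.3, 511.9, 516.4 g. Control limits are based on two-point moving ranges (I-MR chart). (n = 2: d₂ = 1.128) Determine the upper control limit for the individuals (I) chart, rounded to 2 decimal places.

X̄ = (520.4 + 528.2 + 534.7 + 534.0 + 513.9 + 522.4 + 522.9 + 532.6 + 531.1 + 523.8 + 537.6 + 527.2 + 512.3 + 550.9 + 548.3 + 511.9 + 516.4) / 17 = 527.5647
Moving ranges: 7.8, 6.5, 0.7, 20.1, 8.5, 0.5, 9.7, 1.5, 7.3, 13.8, 10.4, 14.9, 38.6, 2.6, 36.4, 4.5; M̄R̄ = 183.8000 / 16 = 11.4875
UCL = X̄ + 3·M̄R̄/d₂ = 527.5647 + 3 × 11.4875 / 1.128 = 558.1166

558.12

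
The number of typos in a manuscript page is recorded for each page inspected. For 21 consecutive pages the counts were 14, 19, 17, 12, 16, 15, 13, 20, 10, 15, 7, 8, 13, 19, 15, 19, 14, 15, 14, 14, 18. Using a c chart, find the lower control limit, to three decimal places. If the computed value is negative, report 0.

c̄ = (14 + 19 + 17 + 12 + 16 + 15 + 13 + 20 + 10 + 15 + 7 + 8 + 13 + 19 + 15 + 19 + 14 + 15 + 14 + 14 + 18) / 21 = 307 / 21 = 14.6190
LCL = c̄ − 3√c̄ = 14.6190 − 3 × 3.8235 = 3.1486

3.149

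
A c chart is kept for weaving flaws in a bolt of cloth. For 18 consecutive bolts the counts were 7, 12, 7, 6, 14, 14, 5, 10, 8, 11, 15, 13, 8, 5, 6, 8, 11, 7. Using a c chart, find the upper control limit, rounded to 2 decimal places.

c̄ = (7 + 12 + 7 + 6 + 14 + 14 + 5 + 10 + 8 + 11 + 15 + 13 + 8 + 5 + 6 + 8 + 11 + 7) / 18 = 167 / 18 = 9.2778
UCL = c̄ + 3√c̄ = 9.2778 + 3 × √9.2778 = 9.2778 + 3 × 3.0459 = 18.4156

18.42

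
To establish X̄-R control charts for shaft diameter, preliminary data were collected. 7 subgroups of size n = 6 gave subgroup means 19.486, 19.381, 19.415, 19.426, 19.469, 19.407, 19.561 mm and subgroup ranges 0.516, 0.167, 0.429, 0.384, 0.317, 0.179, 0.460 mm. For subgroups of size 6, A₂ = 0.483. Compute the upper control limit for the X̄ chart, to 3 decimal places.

19.618

X̄̄ = (19.486 + 19.381 + 19.415 + 19.426 + 19.469 + 19.407 + 19.561) / 7 = 136.1450 / 7 = 19.4493
R̄ = (0.516 + 0.167 + 0.429 + 0.384 + 0.317 + 0.179 + 0.460) / 7 = 2.4520 / 7 = 0.3503
UCL = X̄̄ + A₂·R̄ = 19.4493 + 0.483 × 0.3503 = 19.6185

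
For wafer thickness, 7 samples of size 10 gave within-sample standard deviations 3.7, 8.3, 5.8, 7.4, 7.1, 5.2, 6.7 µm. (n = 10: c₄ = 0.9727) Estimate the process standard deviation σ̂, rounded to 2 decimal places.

s̄ = (3.7 + 8.3 + 5.8 + 7.4 + 7.1 + 5.2 + 6.7) / 7 = 6.3143
σ̂ = s̄ / c₄ = 6.3143 / 0.9727 = 6.4915

6.49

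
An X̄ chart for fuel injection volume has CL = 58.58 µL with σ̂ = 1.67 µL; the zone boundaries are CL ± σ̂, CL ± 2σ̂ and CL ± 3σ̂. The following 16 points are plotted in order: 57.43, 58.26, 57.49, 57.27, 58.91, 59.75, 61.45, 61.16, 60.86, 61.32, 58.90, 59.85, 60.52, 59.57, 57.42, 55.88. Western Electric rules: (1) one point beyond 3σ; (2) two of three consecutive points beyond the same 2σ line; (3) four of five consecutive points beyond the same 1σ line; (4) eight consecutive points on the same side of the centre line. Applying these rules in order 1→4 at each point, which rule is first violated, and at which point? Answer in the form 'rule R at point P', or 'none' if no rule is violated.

Zone of each point (C = within 1σ̂, B = 1σ̂–2σ̂, A = 2σ̂–3σ̂, * = beyond 3σ̂; sign = side of CL): 1:-C, 2:-C, 3:-C, 4:-C, 5:+C, 6:+C, 7:+B, 8:+B, 9:+B, 10:+B, 11:+C, 12:+C, 13:+B, 14:+C, 15:-C, 16:-B
Rule 3 (four of five consecutive points beyond the same 1σ limit) is satisfied at point 10.

rule 3 at point 10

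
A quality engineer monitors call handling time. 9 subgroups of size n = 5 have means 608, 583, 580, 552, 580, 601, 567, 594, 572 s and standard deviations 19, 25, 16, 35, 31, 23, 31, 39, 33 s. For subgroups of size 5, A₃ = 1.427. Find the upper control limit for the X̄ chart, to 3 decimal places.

621.845

X̄̄ = (608 + 583 + 580 + 552 + 580 + 601 + 567 + 594 + 572) / 9 = 581.8889
s̄ = (19 + 25 + 16 + 35 + 31 + 23 + 31 + 39 + 33) / 9 = 28.0000
UCL = X̄̄ + A₃·s̄ = 581.8889 + 1.427 × 28.0000 = 621.8449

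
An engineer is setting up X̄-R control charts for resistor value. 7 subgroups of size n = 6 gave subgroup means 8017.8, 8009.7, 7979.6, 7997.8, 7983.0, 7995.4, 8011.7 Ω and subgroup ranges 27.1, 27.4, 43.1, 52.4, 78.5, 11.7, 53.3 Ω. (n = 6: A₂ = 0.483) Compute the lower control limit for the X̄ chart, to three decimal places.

X̄̄ = (8017.8 + 8009.7 + 7979.6 + 7997.8 + 7983.0 + 7995.4 + 8011.7) / 7 = 55995.0000 / 7 = 7999.2857
R̄ = (27.1 + 27.4 + 43.1 + 52.4 + 78.5 + 11.7 + 53.3) / 7 = 293.5000 / 7 = 41.9286
LCL = X̄̄ − A₂·R̄ = 7999.2857 − 0.483 × 41.9286 = 7979.0342

7979.034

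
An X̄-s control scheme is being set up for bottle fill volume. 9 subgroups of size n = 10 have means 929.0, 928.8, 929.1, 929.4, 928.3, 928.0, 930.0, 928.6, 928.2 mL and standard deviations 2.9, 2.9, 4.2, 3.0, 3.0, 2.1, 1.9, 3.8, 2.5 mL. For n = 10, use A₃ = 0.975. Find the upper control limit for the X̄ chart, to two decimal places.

X̄̄ = (929.0 + 928.8 + 929.1 + 929.4 + 928.3 + 928.0 + 930.0 + 928.6 + 928.2) / 9 = 928.8222
s̄ = (2.9 + 2.9 + 4.2 + 3.0 + 3.0 + 2.1 + 1.9 + 3.8 + 2.5) / 9 = 2.9222
UCL = X̄̄ + A₃·s̄ = 928.8222 + 0.975 × 2.9222 = 931.6714

931.67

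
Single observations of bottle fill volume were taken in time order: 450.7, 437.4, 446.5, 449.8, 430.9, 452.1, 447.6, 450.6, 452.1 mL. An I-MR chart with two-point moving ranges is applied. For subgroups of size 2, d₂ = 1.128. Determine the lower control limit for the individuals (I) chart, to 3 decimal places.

X̄ = (450.7 + 437.4 + 446.5 + 449.8 + 430.9 + 452.1 + 447.6 + 450.6 + 452.1) / 9 = 446.4111
Moving ranges: 13.3, 9.1, 3.3, 18.9, 21.2, 4.5, 3.0, 1.5; M̄R̄ = 74.8000 / 8 = 9.3500
LCL = X̄ − 3·M̄R̄/d₂ = 446.4111 − 3 × 9.3500 / 1.128 = 421.5441

421.544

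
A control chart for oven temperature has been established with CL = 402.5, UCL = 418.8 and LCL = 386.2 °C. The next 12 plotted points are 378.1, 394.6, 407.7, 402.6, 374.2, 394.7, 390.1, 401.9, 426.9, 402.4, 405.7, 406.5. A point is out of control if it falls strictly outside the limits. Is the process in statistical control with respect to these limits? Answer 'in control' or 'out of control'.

Compare each point to [386.2, 418.8]: sample 1 = 378.1 < LCL; sample 5 = 374.2 < LCL; sample 9 = 426.9 > UCL.

out of control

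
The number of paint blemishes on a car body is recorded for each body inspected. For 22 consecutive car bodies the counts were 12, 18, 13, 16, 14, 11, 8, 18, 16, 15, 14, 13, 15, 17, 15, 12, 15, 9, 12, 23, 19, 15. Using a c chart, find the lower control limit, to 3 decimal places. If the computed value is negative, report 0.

c̄ = (12 + 18 + 13 + 16 + 14 + 11 + 8 + 18 + 16 + 15 + 14 + 13 + 15 + 17 + 15 + 12 + 15 + 9 + 12 + 23 + 19 + 15) / 22 = 320 / 22 = 14.5455
LCL = c̄ − 3√c̄ = 14.5455 − 3 × 3.8139 = 3.1039

3.104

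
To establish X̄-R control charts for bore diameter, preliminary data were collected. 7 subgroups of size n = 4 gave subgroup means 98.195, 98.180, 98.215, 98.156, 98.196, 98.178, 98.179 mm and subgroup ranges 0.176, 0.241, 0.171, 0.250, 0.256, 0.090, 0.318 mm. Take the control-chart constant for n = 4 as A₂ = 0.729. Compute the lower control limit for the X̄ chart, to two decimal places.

X̄̄ = (98.195 + 98.180 + 98.215 + 98.156 + 98.196 + 98.178 + 98.179) / 7 = 687.2990 / 7 = 98.1856
R̄ = (0.176 + 0.241 + 0.171 + 0.250 + 0.256 + 0.090 + 0.318) / 7 = 1.5020 / 7 = 0.2146
LCL = X̄̄ − A₂·R̄ = 98.1856 − 0.729 × 0.2146 = 98.0291

98.03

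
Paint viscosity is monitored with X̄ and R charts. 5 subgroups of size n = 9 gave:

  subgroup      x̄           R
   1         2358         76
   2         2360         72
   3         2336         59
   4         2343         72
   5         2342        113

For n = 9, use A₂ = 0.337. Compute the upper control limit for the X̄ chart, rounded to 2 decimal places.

X̄̄ = (2358 + 2360 + 2336 + 2343 + 2342) / 5 = 11739.0000 / 5 = 2347.8000
R̄ = (76 + 72 + 59 + 72 + 113) / 5 = 392.0000 / 5 = 78.4000
UCL = X̄̄ + A₂·R̄ = 2347.8000 + 0.337 × 78.4000 = 2374.2208

2374.22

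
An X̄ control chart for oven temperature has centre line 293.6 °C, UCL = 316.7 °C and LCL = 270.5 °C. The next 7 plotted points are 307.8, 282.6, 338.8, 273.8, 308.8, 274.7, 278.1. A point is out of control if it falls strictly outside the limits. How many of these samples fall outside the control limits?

Compare each point to [270.5, 316.7]: sample 3 = 338.8 > UCL.

1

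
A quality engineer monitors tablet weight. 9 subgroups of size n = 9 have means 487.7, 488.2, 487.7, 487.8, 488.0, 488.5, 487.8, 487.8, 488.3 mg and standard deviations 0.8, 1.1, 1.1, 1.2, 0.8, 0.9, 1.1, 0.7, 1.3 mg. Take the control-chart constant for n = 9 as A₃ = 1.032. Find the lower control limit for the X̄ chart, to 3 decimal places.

486.946

X̄̄ = (487.7 + 488.2 + 487.7 + 487.8 + 488.0 + 488.5 + 487.8 + 487.8 + 488.3) / 9 = 487.9778
s̄ = (0.8 + 1.1 + 1.1 + 1.2 + 0.8 + 0.9 + 1.1 + 0.7 + 1.3) / 9 = 1.0000
LCL = X̄̄ − A₃·s̄ = 487.9778 − 1.032 × 1.0000 = 486.9458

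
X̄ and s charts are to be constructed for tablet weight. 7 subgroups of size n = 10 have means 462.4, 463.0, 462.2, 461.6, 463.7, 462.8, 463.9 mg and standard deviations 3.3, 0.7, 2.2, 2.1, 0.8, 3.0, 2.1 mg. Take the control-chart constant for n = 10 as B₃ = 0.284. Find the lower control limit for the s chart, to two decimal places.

0.58

s̄ = (3.3 + 0.7 + 2.2 + 2.1 + 0.8 + 3.0 + 2.1) / 7 = 2.0286
LCL_s = B₃·s̄ = 0.284 × 2.0286 = 0.5761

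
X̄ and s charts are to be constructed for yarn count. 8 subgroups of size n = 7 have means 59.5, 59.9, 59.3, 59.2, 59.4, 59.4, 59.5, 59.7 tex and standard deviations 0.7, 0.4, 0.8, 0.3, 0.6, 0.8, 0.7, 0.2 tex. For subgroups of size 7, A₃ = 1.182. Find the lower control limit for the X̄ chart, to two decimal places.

58.82

X̄̄ = (59.5 + 59.9 + 59.3 + 59.2 + 59.4 + 59.4 + 59.5 + 59.7) / 8 = 59.4875
s̄ = (0.7 + 0.4 + 0.8 + 0.3 + 0.6 + 0.8 + 0.7 + 0.2) / 8 = 0.5625
LCL = X̄̄ − A₃·s̄ = 59.4875 − 1.182 × 0.5625 = 58.8226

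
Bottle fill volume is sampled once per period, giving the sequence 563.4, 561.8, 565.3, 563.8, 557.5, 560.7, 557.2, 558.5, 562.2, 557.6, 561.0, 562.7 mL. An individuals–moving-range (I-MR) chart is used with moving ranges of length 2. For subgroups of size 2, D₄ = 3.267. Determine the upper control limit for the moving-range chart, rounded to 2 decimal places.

10.19

Moving ranges: 1.6, 3.5, 1.5, 6.3, 3.2, 3.5, 1.3, 3.7, 4.6, 3.4, 1.7; M̄R̄ = 34.3000 / 11 = 3.1182
UCL_MR = D₄·M̄R̄ = 3.267 × 3.1182 = 10.1871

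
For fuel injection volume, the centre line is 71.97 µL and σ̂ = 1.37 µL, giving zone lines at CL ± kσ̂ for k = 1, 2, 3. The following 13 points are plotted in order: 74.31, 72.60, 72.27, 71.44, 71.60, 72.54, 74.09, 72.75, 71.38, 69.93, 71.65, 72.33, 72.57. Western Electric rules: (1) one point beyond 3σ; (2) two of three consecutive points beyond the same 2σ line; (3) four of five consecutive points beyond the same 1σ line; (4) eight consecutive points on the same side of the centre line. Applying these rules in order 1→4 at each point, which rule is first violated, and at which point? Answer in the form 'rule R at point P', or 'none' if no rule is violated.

none

Zone of each point (C = within 1σ̂, B = 1σ̂–2σ̂, A = 2σ̂–3σ̂, * = beyond 3σ̂; sign = side of CL): 1:+B, 2:+C, 3:+C, 4:-C, 5:-C, 6:+C, 7:+B, 8:+C, 9:-C, 10:-B, 11:-C, 12:+C, 13:+C
No rule fires across all 13 points.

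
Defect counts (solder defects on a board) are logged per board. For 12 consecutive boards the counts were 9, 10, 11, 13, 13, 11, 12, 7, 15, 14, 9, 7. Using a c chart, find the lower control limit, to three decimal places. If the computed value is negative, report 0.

1.005

c̄ = (9 + 10 + 11 + 13 + 13 + 11 + 12 + 7 + 15 + 14 + 9 + 7) / 12 = 131 / 12 = 10.9167
LCL = c̄ − 3√c̄ = 10.9167 − 3 × 3.3040 = 1.0046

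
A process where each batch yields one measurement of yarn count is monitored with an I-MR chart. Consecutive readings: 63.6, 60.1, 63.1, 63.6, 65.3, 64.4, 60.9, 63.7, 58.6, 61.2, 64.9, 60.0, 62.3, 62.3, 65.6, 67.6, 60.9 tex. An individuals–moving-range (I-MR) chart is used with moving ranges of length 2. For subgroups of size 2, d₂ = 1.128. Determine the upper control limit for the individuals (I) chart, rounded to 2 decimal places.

70.56

X̄ = (63.6 + 60.1 + 63.1 + 63.6 + 65.3 + 64.4 + 60.9 + 63.7 + 58.6 + 61.2 + 64.9 + 60.0 + 62.3 + 62.3 + 65.6 + 67.6 + 60.9) / 17 = 62.8294
Moving ranges: 3.5, 3.0, 0.5, 1.7, 0.9, 3.5, 2.8, 5.1, 2.6, 3.7, 4.9, 2.3, 0.0, 3.3, 2.0, 6.7; M̄R̄ = 46.5000 / 16 = 2.9062
UCL = X̄ + 3·M̄R̄/d₂ = 62.8294 + 3 × 2.9062 / 1.128 = 70.5588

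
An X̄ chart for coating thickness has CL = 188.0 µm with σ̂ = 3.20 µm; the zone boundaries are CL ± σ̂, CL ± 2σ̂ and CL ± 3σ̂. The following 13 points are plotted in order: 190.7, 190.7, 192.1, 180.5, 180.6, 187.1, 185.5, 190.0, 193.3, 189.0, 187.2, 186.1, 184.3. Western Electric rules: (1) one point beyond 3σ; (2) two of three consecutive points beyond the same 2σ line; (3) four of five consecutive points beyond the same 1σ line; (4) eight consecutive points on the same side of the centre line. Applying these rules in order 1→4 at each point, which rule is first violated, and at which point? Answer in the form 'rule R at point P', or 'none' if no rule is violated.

rule 2 at point 5

Zone of each point (C = within 1σ̂, B = 1σ̂–2σ̂, A = 2σ̂–3σ̂, * = beyond 3σ̂; sign = side of CL): 1:+C, 2:+C, 3:+B, 4:-A, 5:-A, 6:-C, 7:-C, 8:+C, 9:+B, 10:+C, 11:-C, 12:-C, 13:-B
Rule 2 (two of three consecutive points beyond the same 2σ limit) is satisfied at point 5.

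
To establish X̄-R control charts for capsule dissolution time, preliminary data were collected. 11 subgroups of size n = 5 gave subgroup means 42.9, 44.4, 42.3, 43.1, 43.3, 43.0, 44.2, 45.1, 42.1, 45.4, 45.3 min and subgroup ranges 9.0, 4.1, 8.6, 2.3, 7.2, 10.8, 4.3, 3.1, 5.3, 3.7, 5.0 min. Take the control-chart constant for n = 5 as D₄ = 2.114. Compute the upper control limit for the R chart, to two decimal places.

12.18

R̄ = (9.0 + 4.1 + 8.6 + 2.3 + 7.2 + 10.8 + 4.3 + 3.1 + 5.3 + 3.7 + 5.0) / 11 = 63.4000 / 11 = 5.7636
UCL_R = D₄·R̄ = 2.114 × 5.7636 = 12.1843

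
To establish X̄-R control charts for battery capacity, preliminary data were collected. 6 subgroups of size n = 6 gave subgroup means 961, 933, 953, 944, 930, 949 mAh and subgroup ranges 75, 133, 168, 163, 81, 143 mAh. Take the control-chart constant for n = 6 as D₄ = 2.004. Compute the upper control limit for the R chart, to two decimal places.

254.84

R̄ = (75 + 133 + 168 + 163 + 81 + 143) / 6 = 763.0000 / 6 = 127.1667
UCL_R = D₄·R̄ = 2.004 × 127.1667 = 254.8420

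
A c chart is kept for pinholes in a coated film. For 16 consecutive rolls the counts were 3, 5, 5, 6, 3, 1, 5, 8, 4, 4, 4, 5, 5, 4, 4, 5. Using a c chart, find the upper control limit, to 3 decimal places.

10.757

c̄ = (3 + 5 + 5 + 6 + 3 + 1 + 5 + 8 + 4 + 4 + 4 + 5 + 5 + 4 + 4 + 5) / 16 = 71 / 16 = 4.4375
UCL = c̄ + 3√c̄ = 4.4375 + 3 × √4.4375 = 4.4375 + 3 × 2.1065 = 10.7571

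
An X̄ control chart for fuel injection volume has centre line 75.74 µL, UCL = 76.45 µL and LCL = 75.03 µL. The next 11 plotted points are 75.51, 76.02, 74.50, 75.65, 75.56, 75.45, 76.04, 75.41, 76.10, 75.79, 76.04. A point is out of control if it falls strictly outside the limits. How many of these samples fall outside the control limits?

1

Compare each point to [75.03, 76.45]: sample 3 = 74.50 < LCL.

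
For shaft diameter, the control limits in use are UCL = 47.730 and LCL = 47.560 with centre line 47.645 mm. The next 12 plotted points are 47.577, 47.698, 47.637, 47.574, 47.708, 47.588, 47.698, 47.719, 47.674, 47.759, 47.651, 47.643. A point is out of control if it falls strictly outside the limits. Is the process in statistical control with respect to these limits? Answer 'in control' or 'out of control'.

Compare each point to [47.560, 47.730]: sample 10 = 47.759 > UCL.

out of control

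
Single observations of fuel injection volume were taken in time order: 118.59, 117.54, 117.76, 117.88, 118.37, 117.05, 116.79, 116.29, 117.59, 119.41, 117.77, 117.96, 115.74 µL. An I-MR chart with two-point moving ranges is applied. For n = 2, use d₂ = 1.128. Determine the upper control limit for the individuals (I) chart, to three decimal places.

X̄ = (118.59 + 117.54 + 117.76 + 117.88 + 118.37 + 117.05 + 116.79 + 116.29 + 117.59 + 119.41 + 117.77 + 117.96 + 115.74) / 13 = 117.5954
Moving ranges: 1.05, 0.22, 0.12, 0.49, 1.32, 0.26, 0.50, 1.30, 1.82, 1.64, 0.19, 2.22; M̄R̄ = 11.1300 / 12 = 0.9275
UCL = X̄ + 3·M̄R̄/d₂ = 117.5954 + 3 × 0.9275 / 1.128 = 120.0621

120.062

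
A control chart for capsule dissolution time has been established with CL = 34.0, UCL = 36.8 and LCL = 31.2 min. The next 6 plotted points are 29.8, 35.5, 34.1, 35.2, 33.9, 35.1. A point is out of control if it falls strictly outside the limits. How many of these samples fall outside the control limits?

Compare each point to [31.2, 36.8]: sample 1 = 29.8 < LCL.

1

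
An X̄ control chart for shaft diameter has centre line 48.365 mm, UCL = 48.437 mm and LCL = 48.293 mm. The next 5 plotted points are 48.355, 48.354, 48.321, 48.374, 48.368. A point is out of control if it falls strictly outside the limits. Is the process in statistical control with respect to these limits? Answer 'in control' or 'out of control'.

All 5 points lie within [48.293, 48.437].

in control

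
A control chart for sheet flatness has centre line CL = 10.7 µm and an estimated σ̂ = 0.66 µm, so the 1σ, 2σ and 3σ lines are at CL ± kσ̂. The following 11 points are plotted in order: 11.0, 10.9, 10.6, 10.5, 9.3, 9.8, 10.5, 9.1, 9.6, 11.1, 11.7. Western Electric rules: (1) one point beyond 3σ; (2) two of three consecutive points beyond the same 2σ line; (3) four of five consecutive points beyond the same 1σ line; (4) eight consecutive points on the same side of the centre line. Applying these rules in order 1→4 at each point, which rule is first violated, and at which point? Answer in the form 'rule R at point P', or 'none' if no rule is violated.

Zone of each point (C = within 1σ̂, B = 1σ̂–2σ̂, A = 2σ̂–3σ̂, * = beyond 3σ̂; sign = side of CL): 1:+C, 2:+C, 3:-C, 4:-C, 5:-A, 6:-B, 7:-C, 8:-A, 9:-B, 10:+C, 11:+B
Rule 3 (four of five consecutive points beyond the same 1σ limit) is satisfied at point 9.

rule 3 at point 9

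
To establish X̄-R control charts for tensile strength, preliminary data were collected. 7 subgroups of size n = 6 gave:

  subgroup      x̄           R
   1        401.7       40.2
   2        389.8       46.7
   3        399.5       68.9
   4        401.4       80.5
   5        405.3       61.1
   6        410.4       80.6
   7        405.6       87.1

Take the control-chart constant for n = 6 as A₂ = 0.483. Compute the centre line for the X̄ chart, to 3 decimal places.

401.957

X̄̄ = (401.7 + 389.8 + 399.5 + 401.4 + 405.3 + 410.4 + 405.6) / 7 = 2813.7000 / 7 = 401.9571
CL = X̄̄ = 401.9571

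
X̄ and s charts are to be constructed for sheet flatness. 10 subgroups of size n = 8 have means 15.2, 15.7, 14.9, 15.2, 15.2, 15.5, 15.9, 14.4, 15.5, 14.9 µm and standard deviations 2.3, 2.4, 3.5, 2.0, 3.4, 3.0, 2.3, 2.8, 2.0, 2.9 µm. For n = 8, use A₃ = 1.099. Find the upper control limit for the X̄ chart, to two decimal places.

18.16

X̄̄ = (15.2 + 15.7 + 14.9 + 15.2 + 15.2 + 15.5 + 15.9 + 14.4 + 15.5 + 14.9) / 10 = 15.2400
s̄ = (2.3 + 2.4 + 3.5 + 2.0 + 3.4 + 3.0 + 2.3 + 2.8 + 2.0 + 2.9) / 10 = 2.6600
UCL = X̄̄ + A₃·s̄ = 15.2400 + 1.099 × 2.6600 = 18.1633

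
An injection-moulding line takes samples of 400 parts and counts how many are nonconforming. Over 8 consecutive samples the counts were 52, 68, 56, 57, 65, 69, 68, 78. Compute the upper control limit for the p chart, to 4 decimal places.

p̄ = Σdᵢ / (k·n) = 513 / (8 × 400) = 0.16031
UCL = p̄ + 3·√(p̄(1−p̄)/n) = 0.16031 + 3 × √(0.16031×0.83969/400) = 0.16031 + 3 × 0.01834 = 0.21535

0.2153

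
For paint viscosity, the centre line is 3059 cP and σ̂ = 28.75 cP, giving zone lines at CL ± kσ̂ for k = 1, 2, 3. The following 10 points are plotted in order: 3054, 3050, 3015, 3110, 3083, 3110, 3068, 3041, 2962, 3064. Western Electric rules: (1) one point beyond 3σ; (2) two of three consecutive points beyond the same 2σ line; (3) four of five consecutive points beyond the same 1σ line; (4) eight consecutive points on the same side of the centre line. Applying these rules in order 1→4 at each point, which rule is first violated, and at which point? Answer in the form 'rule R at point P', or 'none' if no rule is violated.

rule 1 at point 9

Zone of each point (C = within 1σ̂, B = 1σ̂–2σ̂, A = 2σ̂–3σ̂, * = beyond 3σ̂; sign = side of CL): 1:-C, 2:-C, 3:-B, 4:+B, 5:+C, 6:+B, 7:+C, 8:-C, 9:-*, 10:+C
Rule 1 (one point beyond the 3σ limits) is satisfied at point 9.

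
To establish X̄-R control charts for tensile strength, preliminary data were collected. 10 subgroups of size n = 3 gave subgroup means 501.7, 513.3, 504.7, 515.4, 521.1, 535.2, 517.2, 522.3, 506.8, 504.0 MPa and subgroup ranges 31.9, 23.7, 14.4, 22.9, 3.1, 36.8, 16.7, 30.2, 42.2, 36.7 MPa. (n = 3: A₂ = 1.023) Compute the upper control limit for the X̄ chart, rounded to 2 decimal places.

540.62

X̄̄ = (501.7 + 513.3 + 504.7 + 515.4 + 521.1 + 535.2 + 517.2 + 522.3 + 506.8 + 504.0) / 10 = 5141.7000 / 10 = 514.1700
R̄ = (31.9 + 23.7 + 14.4 + 22.9 + 3.1 + 36.8 + 16.7 + 30.2 + 42.2 + 36.7) / 10 = 258.6000 / 10 = 25.8600
UCL = X̄̄ + A₂·R̄ = 514.1700 + 1.023 × 25.8600 = 540.6248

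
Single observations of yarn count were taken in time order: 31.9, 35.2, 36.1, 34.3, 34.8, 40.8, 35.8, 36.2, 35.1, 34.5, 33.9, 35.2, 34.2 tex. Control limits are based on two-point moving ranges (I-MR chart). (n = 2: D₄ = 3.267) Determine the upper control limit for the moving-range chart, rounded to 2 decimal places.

6.13

Moving ranges: 3.3, 0.9, 1.8, 0.5, 6.0, 5.0, 0.4, 1.1, 0.6, 0.6, 1.3, 1.0; M̄R̄ = 22.5000 / 12 = 1.8750
UCL_MR = D₄·M̄R̄ = 3.267 × 1.8750 = 6.1256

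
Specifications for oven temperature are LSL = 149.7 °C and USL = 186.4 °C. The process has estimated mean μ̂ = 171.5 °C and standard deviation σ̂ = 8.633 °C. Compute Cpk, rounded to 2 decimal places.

Cpu = (USL − μ̂) / (3σ̂) = (186.4 − 171.5) / (3 × 8.633) = 0.5753; Cpl = (μ̂ − LSL) / (3σ̂) = (171.5 − 149.7) / (3 × 8.633) = 0.8417; Cpk = min(Cpu, Cpl) = 0.5753

0.58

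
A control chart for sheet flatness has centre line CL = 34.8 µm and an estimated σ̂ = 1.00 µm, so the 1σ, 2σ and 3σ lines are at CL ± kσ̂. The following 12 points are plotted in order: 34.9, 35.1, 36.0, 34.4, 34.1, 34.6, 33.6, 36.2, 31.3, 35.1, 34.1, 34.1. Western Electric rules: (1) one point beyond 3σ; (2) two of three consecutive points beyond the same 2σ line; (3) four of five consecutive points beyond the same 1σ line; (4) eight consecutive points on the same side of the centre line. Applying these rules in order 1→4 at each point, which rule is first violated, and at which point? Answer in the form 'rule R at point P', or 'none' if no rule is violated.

Zone of each point (C = within 1σ̂, B = 1σ̂–2σ̂, A = 2σ̂–3σ̂, * = beyond 3σ̂; sign = side of CL): 1:+C, 2:+C, 3:+B, 4:-C, 5:-C, 6:-C, 7:-B, 8:+B, 9:-*, 10:+C, 11:-C, 12:-C
Rule 1 (one point beyond the 3σ limits) is satisfied at point 9.

rule 1 at point 9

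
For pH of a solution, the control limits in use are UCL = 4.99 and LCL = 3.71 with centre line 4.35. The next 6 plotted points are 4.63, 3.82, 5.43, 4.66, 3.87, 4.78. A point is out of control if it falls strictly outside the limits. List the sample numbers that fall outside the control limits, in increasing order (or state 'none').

3

Compare each point to [3.71, 4.99]: sample 3 = 5.43 > UCL.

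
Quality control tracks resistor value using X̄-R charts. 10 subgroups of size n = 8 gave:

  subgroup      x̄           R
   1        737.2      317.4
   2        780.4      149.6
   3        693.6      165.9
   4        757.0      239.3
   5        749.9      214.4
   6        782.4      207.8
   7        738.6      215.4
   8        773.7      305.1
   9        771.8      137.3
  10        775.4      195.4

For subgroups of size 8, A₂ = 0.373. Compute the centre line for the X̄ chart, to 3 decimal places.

756.000

X̄̄ = (737.2 + 780.4 + 693.6 + 757.0 + 749.9 + 782.4 + 738.6 + 773.7 + 771.8 + 775.4) / 10 = 7560.0000 / 10 = 756.0000
CL = X̄̄ = 756.0000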